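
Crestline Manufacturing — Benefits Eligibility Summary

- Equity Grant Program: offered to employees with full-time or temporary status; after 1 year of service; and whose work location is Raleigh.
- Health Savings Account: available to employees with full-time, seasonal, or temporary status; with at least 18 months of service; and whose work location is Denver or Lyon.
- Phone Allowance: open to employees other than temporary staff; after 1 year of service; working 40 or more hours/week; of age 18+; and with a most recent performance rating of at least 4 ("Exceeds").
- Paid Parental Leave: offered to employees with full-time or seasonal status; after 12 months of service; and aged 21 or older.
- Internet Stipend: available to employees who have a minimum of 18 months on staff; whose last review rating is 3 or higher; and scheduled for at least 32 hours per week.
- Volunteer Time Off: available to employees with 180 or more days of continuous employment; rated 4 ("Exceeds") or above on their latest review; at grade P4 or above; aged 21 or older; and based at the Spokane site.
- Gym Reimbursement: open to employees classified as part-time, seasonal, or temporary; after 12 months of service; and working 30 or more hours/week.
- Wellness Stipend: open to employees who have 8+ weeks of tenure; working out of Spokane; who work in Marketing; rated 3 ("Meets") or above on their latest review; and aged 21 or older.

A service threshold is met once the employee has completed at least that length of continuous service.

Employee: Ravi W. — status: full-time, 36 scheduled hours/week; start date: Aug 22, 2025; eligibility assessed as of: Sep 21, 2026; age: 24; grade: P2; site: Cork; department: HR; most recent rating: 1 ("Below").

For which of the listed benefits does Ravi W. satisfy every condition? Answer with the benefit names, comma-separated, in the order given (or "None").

Service from Aug 22, 2025 to Sep 21, 2026: 395 days.
Equity Grant Program — status full-time ✓; service 395 days ≥ 1 year (≈365 days) ✓; site Cork ✗ (not Raleigh) → not eligible.
Health Savings Account — status full-time ✓; service 395 days < 18 months (≈540 days) ✗ → not eligible.
Phone Allowance — status full-time ✓ (not excluded); service 395 days ≥ 1 year (≈365 days) ✓; 36 hrs/wk < 40 ✗ → not eligible.
Paid Parental Leave — status full-time ✓; service 395 days ≥ 12 months (≈360 days) ✓; age 24 ≥ 21 ✓ → eligible.
Internet Stipend — service 395 days < 18 months (≈540 days) ✗ → not eligible.
Volunteer Time Off — service 395 days ≥ 180 days ✓; rating 1 < 4 ✗ → not eligible.
Gym Reimbursement — status full-time ✗ (requires part-time, seasonal, or temporary) → not eligible.
Wellness Stipend — service 395 days ≥ 8 weeks (≈56 days) ✓; site Cork ✗ (not Spokane) → not eligible.

Paid Parental Leave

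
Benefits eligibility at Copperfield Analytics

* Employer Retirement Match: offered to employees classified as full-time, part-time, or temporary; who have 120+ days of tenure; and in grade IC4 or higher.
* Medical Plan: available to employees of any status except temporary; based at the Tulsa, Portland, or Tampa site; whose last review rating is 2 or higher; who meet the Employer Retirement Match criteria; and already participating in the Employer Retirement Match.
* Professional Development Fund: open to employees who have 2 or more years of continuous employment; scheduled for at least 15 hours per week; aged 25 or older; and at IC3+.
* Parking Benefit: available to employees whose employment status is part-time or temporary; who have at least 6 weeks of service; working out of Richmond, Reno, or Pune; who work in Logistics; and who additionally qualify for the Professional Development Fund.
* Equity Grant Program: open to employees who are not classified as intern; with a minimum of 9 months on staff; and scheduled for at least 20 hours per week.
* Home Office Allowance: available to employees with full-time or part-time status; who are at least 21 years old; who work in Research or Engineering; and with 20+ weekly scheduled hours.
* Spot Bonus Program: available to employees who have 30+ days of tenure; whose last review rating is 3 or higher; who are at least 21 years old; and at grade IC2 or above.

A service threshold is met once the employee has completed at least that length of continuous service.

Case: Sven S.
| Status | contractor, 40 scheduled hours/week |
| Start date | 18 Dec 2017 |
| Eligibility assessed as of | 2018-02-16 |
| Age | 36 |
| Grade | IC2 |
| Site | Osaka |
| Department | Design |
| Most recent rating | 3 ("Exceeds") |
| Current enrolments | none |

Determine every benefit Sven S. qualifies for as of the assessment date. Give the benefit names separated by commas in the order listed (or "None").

Spot Bonus Program

Service from 18 Dec 2017 to 2018-02-16: 60 days.
Employer Retirement Match — status contractor ✗ (requires full-time, part-time, or temporary) → not eligible.
Medical Plan — status contractor ✓ (not excluded); site Osaka ✗ (not Tulsa, Portland, or Tampa) → not eligible.
Professional Development Fund — service 60 days < 2 years (≈730 days) ✗ → not eligible.
Parking Benefit — status contractor ✗ (requires part-time or temporary) → not eligible.
Equity Grant Program — status contractor ✓ (not excluded); service 60 days < 9 months (≈270 days) ✗ → not eligible.
Home Office Allowance — status contractor ✗ (requires full-time or part-time) → not eligible.
Spot Bonus Program — service 60 days ≥ 30 days ✓; rating 3 ≥ 3 ✓; age 36 ≥ 21 ✓; grade IC2 ≥ IC2 ✓ → eligible.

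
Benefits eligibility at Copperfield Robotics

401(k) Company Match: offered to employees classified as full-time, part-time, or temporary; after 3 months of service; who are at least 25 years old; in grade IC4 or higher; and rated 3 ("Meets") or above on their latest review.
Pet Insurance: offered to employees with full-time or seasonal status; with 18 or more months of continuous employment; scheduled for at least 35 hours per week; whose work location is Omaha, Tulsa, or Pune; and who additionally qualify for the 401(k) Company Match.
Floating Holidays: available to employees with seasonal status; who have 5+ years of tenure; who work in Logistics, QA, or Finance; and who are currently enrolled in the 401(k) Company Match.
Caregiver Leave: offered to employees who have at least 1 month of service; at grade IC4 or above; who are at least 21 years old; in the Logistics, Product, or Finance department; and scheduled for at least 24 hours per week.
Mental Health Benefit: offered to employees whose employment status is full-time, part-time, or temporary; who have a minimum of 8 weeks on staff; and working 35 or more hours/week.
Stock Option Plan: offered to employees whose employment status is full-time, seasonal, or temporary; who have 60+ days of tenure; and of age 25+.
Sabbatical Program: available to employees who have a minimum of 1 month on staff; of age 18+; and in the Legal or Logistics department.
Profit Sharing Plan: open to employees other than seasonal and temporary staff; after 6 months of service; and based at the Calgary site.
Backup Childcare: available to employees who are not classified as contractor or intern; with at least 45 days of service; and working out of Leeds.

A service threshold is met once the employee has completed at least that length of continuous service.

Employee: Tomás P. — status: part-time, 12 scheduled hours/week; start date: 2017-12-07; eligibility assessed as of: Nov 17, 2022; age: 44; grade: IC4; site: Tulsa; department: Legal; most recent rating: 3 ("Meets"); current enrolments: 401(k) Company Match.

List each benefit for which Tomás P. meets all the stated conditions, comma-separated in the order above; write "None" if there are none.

401(k) Company Match, Sabbatical Program

Service from 2017-12-07 to Nov 17, 2022: 1806 days.
401(k) Company Match — status part-time ✓; service 1806 days ≥ 3 months (≈90 days) ✓; age 44 ≥ 25 ✓; grade IC4 ≥ IC4 ✓; rating 3 ≥ 3 ✓ → eligible.
Pet Insurance — status part-time ✗ (requires full-time or seasonal) → not eligible.
Floating Holidays — status part-time ✗ (requires seasonal) → not eligible.
Caregiver Leave — service 1806 days ≥ 1 month (≈30 days) ✓; grade IC4 ≥ IC4 ✓; age 44 ≥ 21 ✓; dept Legal ✗ → not eligible.
Mental Health Benefit — status part-time ✓; service 1806 days ≥ 8 weeks (≈56 days) ✓; 12 hrs/wk < 35 ✗ → not eligible.
Stock Option Plan — status part-time ✗ (requires full-time, seasonal, or temporary) → not eligible.
Sabbatical Program — service 1806 days ≥ 1 month (≈30 days) ✓; age 44 ≥ 18 ✓; dept Legal ✓ → eligible.
Profit Sharing Plan — status part-time ✓ (not excluded); service 1806 days ≥ 6 months (≈180 days) ✓; site Tulsa ✗ (not Calgary) → not eligible.
Backup Childcare — status part-time ✓ (not excluded); service 1806 days ≥ 45 days ✓; site Tulsa ✗ (not Leeds) → not eligible.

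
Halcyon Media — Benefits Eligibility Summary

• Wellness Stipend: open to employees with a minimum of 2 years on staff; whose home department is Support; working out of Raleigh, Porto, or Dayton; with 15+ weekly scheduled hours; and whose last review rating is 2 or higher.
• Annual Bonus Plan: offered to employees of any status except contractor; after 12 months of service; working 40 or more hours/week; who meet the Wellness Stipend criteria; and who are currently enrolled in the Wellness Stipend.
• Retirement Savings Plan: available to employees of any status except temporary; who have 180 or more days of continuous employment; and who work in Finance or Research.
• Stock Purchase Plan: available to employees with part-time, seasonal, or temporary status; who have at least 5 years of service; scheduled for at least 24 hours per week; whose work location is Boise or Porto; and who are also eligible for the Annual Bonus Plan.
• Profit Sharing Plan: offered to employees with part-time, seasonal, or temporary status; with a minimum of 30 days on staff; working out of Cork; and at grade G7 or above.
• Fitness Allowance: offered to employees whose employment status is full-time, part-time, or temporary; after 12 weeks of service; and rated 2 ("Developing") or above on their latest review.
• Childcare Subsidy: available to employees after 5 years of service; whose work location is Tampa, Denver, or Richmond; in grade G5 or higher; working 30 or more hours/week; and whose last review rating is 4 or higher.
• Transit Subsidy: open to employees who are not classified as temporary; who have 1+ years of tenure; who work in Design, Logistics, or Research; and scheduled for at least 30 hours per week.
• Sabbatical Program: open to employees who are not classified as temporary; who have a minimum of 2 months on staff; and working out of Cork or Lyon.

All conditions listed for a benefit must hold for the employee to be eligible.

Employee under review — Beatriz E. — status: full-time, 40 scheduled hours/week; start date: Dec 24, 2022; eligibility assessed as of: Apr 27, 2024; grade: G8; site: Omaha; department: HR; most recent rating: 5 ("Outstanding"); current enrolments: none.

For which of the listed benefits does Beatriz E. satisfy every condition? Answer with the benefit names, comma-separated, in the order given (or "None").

Fitness Allowance

Service from Dec 24, 2022 to Apr 27, 2024: 490 days.
Wellness Stipend — service 490 days < 2 years (≈730 days) ✗ → not eligible.
Annual Bonus Plan — status full-time ✓ (not excluded); service 490 days ≥ 12 months (≈360 days) ✓; 40 hrs/wk ≥ 40 ✓; not eligible for Wellness Stipend ✗ → not eligible.
Retirement Savings Plan — status full-time ✓ (not excluded); service 490 days ≥ 180 days ✓; dept HR ✗ → not eligible.
Stock Purchase Plan — status full-time ✗ (requires part-time, seasonal, or temporary) → not eligible.
Profit Sharing Plan — status full-time ✗ (requires part-time, seasonal, or temporary) → not eligible.
Fitness Allowance — status full-time ✓; service 490 days ≥ 12 weeks (≈84 days) ✓; rating 5 ≥ 2 ✓ → eligible.
Childcare Subsidy — service 490 days < 5 years (≈1825 days) ✗ → not eligible.
Transit Subsidy — status full-time ✓ (not excluded); service 490 days ≥ 1 year (≈365 days) ✓; dept HR ✗ → not eligible.
Sabbatical Program — status full-time ✓ (not excluded); service 490 days ≥ 2 months (≈60 days) ✓; site Omaha ✗ (not Cork or Lyon) → not eligible.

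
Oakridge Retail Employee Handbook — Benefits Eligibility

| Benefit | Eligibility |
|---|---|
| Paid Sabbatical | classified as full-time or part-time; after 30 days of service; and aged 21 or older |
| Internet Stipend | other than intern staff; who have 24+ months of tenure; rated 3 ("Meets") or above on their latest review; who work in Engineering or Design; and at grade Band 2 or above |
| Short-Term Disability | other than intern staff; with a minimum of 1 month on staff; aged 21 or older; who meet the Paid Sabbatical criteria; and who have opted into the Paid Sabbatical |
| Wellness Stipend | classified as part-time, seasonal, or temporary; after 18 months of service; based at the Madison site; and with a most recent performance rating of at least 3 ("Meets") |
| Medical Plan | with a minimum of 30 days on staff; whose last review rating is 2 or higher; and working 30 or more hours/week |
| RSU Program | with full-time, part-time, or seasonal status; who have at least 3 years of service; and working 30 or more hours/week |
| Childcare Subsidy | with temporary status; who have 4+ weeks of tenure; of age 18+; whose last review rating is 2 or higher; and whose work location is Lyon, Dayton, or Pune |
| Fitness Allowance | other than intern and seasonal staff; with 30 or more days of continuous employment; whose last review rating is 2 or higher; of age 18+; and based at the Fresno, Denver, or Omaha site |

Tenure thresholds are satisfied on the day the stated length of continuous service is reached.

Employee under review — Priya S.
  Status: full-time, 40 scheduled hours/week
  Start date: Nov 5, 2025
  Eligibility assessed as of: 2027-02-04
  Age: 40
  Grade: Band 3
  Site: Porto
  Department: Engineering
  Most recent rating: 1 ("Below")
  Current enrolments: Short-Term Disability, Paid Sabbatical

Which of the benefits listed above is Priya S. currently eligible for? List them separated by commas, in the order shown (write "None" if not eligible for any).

Service from Nov 5, 2025 to 2027-02-04: 456 days.
Paid Sabbatical — status full-time ✓; service 456 days ≥ 30 days ✓; age 40 ≥ 21 ✓ → eligible.
Internet Stipend — status full-time ✓ (not excluded); service 456 days < 24 months (≈720 days) ✗ → not eligible.
Short-Term Disability — status full-time ✓ (not excluded); service 456 days ≥ 1 month (≈30 days) ✓; age 40 ≥ 21 ✓; eligible for Paid Sabbatical ✓; enrolled in Paid Sabbatical ✓ → eligible.
Wellness Stipend — status full-time ✗ (requires part-time, seasonal, or temporary) → not eligible.
Medical Plan — service 456 days ≥ 30 days ✓; rating 1 < 2 ✗ → not eligible.
RSU Program — status full-time ✓; service 456 days < 3 years (≈1095 days) ✗ → not eligible.
Childcare Subsidy — status full-time ✗ (requires temporary) → not eligible.
Fitness Allowance — status full-time ✓ (not excluded); service 456 days ≥ 30 days ✓; rating 1 < 2 ✗ → not eligible.

Paid Sabbatical, Short-Term Disability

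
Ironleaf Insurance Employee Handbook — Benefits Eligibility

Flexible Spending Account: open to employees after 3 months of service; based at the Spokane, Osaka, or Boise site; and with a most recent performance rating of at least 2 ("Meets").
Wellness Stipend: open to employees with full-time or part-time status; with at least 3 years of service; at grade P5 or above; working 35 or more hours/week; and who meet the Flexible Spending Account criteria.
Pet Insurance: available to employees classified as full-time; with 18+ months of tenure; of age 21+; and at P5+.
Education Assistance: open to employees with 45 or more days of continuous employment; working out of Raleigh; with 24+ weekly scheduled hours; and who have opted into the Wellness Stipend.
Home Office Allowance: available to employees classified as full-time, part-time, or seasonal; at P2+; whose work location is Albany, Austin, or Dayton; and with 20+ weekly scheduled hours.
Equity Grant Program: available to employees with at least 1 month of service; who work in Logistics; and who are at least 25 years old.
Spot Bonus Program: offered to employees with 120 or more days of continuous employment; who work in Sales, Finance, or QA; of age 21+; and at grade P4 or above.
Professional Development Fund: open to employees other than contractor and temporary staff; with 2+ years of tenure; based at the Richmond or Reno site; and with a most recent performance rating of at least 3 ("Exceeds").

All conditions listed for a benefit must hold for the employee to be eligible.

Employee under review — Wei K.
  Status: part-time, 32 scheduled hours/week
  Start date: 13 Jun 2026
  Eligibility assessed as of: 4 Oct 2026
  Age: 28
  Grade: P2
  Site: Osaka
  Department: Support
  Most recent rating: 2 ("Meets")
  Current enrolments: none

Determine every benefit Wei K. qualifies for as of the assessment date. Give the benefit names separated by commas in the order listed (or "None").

Service from 13 Jun 2026 to 4 Oct 2026: 113 days.
Flexible Spending Account — service 113 days ≥ 3 months (≈90 days) ✓; site Osaka ✓; rating 2 ≥ 2 ✓ → eligible.
Wellness Stipend — status part-time ✓; service 113 days < 3 years (≈1095 days) ✗ → not eligible.
Pet Insurance — status part-time ✗ (requires full-time) → not eligible.
Education Assistance — service 113 days ≥ 45 days ✓; site Osaka ✗ (not Raleigh) → not eligible.
Home Office Allowance — status part-time ✓; grade P2 ≥ P2 ✓; site Osaka ✗ (not Albany, Austin, or Dayton) → not eligible.
Equity Grant Program — service 113 days ≥ 1 month (≈30 days) ✓; dept Support ✗ → not eligible.
Spot Bonus Program — service 113 days < 120 days ✗ → not eligible.
Professional Development Fund — status part-time ✓ (not excluded); service 113 days < 2 years (≈730 days) ✗ → not eligible.

Flexible Spending Account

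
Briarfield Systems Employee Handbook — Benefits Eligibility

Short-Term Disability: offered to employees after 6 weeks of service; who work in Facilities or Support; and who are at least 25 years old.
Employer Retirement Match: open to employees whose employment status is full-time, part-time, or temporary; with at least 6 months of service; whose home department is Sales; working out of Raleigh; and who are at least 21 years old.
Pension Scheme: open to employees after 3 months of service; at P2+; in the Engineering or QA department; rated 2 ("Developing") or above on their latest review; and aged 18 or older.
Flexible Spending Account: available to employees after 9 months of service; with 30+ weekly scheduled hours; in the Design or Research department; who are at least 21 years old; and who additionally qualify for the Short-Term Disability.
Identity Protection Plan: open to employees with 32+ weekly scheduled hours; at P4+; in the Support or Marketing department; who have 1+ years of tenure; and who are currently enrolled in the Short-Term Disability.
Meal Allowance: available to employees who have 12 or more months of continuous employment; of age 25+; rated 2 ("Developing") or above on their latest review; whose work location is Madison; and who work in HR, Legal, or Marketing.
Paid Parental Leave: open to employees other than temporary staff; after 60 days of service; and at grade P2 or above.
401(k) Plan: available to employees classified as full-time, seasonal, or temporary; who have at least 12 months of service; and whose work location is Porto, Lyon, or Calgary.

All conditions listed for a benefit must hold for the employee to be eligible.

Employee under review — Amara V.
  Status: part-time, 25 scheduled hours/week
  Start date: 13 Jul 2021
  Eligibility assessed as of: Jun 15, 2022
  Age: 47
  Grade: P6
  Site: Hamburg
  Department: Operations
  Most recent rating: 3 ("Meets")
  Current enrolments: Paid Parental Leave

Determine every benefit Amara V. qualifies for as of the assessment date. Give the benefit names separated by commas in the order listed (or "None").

Service from 13 Jul 2021 to Jun 15, 2022: 337 days.
Short-Term Disability — service 337 days ≥ 6 weeks (≈42 days) ✓; dept Operations ✗ → not eligible.
Employer Retirement Match — status part-time ✓; service 337 days ≥ 6 months (≈180 days) ✓; dept Operations ✗ → not eligible.
Pension Scheme — service 337 days ≥ 3 months (≈90 days) ✓; grade P6 ≥ P2 ✓; dept Operations ✗ → not eligible.
Flexible Spending Account — service 337 days ≥ 9 months (≈270 days) ✓; 25 hrs/wk < 30 ✗ → not eligible.
Identity Protection Plan — 25 hrs/wk < 32 ✗ → not eligible.
Meal Allowance — service 337 days < 12 months (≈360 days) ✗ → not eligible.
Paid Parental Leave — status part-time ✓ (not excluded); service 337 days ≥ 60 days ✓; grade P6 ≥ P2 ✓ → eligible.
401(k) Plan — status part-time ✗ (requires full-time, seasonal, or temporary) → not eligible.

Paid Parental Leave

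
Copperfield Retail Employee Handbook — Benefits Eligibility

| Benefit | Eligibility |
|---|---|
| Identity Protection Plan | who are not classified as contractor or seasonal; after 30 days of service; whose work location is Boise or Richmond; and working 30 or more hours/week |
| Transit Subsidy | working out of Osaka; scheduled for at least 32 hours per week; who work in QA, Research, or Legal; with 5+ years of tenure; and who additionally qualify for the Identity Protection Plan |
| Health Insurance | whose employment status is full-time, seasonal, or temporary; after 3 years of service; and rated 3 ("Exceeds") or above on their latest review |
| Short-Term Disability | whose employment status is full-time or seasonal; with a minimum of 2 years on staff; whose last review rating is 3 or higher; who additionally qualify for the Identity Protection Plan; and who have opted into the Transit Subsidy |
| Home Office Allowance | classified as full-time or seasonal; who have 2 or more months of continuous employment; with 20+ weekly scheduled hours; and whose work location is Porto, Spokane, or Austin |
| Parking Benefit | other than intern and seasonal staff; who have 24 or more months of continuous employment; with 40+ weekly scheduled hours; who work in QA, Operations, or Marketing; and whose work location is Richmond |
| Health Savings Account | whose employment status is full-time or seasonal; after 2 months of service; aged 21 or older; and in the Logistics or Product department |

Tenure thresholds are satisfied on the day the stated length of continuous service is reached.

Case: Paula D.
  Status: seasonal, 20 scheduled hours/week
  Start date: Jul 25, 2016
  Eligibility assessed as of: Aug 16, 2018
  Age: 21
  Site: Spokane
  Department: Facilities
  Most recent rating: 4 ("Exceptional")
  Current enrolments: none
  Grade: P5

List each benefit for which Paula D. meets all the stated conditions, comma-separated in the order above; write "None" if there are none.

Service from Jul 25, 2016 to Aug 16, 2018: 752 days.
Identity Protection Plan — status seasonal ✗ (excluded) → not eligible.
Transit Subsidy — site Spokane ✗ (not Osaka) → not eligible.
Health Insurance — status seasonal ✓; service 752 days < 3 years (≈1095 days) ✗ → not eligible.
Short-Term Disability — status seasonal ✓; service 752 days ≥ 2 years (≈730 days) ✓; rating 4 ≥ 3 ✓; not eligible for Identity Protection Plan ✗ → not eligible.
Home Office Allowance — status seasonal ✓; service 752 days ≥ 2 months (≈60 days) ✓; 20 hrs/wk ≥ 20 ✓; site Spokane ✓ → eligible.
Parking Benefit — status seasonal ✗ (excluded) → not eligible.
Health Savings Account — status seasonal ✓; service 752 days ≥ 2 months (≈60 days) ✓; age 21 ≥ 21 ✓; dept Facilities ✗ → not eligible.

Home Office Allowance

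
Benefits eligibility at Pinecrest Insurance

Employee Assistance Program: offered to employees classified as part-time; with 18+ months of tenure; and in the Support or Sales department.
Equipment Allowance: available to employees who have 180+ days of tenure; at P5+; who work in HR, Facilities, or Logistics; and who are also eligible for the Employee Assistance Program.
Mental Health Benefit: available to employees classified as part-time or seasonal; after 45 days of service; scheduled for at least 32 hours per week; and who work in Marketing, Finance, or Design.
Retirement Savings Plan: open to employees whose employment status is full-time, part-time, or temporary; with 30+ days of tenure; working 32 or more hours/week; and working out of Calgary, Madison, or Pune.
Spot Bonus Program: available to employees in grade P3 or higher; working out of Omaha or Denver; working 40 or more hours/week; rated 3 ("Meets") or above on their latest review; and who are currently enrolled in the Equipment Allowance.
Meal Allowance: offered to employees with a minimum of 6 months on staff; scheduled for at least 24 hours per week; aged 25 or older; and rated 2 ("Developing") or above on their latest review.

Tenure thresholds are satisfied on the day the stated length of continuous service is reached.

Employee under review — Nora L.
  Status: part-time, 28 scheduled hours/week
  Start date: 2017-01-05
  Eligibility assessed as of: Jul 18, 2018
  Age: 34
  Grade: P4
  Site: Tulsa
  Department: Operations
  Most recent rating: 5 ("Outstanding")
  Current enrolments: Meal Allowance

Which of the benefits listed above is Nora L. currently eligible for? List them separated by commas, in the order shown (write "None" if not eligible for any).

Meal Allowance

Service from 2017-01-05 to Jul 18, 2018: 559 days.
Employee Assistance Program — status part-time ✓; service 559 days ≥ 18 months (≈540 days) ✓; dept Operations ✗ → not eligible.
Equipment Allowance — service 559 days ≥ 180 days ✓; grade P4 < P5 ✗ → not eligible.
Mental Health Benefit — status part-time ✓; service 559 days ≥ 45 days ✓; 28 hrs/wk < 32 ✗ → not eligible.
Retirement Savings Plan — status part-time ✓; service 559 days ≥ 30 days ✓; 28 hrs/wk < 32 ✗ → not eligible.
Spot Bonus Program — grade P4 ≥ P3 ✓; site Tulsa ✗ (not Omaha or Denver) → not eligible.
Meal Allowance — service 559 days ≥ 6 months (≈180 days) ✓; 28 hrs/wk ≥ 24 ✓; age 34 ≥ 25 ✓; rating 5 ≥ 2 ✓ → eligible.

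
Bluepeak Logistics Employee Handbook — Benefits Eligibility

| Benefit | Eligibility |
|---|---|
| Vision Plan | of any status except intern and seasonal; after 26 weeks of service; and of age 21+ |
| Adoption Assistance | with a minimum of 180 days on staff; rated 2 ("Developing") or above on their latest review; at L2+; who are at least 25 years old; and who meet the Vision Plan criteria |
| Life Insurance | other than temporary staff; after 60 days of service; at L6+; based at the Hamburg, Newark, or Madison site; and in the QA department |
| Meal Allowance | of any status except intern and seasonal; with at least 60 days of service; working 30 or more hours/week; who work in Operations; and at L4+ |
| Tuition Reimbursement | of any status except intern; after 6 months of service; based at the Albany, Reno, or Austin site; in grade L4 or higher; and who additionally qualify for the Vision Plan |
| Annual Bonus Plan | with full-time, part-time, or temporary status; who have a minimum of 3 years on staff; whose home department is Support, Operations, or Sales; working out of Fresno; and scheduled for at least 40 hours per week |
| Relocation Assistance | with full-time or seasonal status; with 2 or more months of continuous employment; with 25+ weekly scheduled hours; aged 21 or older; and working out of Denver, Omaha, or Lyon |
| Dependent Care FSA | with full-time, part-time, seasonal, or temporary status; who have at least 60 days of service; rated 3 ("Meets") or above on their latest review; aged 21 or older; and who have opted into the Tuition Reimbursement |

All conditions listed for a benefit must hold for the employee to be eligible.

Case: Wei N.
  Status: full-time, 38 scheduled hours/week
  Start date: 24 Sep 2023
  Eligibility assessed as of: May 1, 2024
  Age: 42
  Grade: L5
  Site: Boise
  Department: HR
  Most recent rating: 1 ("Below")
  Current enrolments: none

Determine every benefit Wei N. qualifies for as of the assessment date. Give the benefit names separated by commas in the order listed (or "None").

Service from 24 Sep 2023 to May 1, 2024: 220 days.
Vision Plan — status full-time ✓ (not excluded); service 220 days ≥ 26 weeks (≈182 days) ✓; age 42 ≥ 21 ✓ → eligible.
Adoption Assistance — service 220 days ≥ 180 days ✓; rating 1 < 2 ✗ → not eligible.
Life Insurance — status full-time ✓ (not excluded); service 220 days ≥ 60 days ✓; grade L5 < L6 ✗ → not eligible.
Meal Allowance — status full-time ✓ (not excluded); service 220 days ≥ 60 days ✓; 38 hrs/wk ≥ 30 ✓; dept HR ✗ → not eligible.
Tuition Reimbursement — status full-time ✓ (not excluded); service 220 days ≥ 6 months (≈180 days) ✓; site Boise ✗ (not Albany, Reno, or Austin) → not eligible.
Annual Bonus Plan — status full-time ✓; service 220 days < 3 years (≈1095 days) ✗ → not eligible.
Relocation Assistance — status full-time ✓; service 220 days ≥ 2 months (≈60 days) ✓; 38 hrs/wk ≥ 25 ✓; age 42 ≥ 21 ✓; site Boise ✗ (not Denver, Omaha, or Lyon) → not eligible.
Dependent Care FSA — status full-time ✓; service 220 days ≥ 60 days ✓; rating 1 < 3 ✗ → not eligible.

Vision Plan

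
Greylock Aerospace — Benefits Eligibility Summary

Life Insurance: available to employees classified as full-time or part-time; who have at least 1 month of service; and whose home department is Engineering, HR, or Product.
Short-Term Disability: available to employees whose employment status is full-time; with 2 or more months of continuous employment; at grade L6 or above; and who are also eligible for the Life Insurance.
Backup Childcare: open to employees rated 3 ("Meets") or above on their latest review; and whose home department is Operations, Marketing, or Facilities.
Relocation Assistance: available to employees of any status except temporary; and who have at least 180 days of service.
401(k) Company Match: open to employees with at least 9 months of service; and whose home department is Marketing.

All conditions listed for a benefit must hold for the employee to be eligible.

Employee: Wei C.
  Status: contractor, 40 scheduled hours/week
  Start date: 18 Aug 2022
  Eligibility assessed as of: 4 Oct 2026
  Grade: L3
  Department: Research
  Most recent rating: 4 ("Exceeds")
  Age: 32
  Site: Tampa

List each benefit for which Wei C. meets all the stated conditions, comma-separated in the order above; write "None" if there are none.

Service from 18 Aug 2022 to 4 Oct 2026: 1508 days.
Life Insurance — status contractor ✗ (requires full-time or part-time) → not eligible.
Short-Term Disability — status contractor ✗ (requires full-time) → not eligible.
Backup Childcare — rating 4 ≥ 3 ✓; dept Research ✗ → not eligible.
Relocation Assistance — status contractor ✓ (not excluded); service 1508 days ≥ 180 days ✓ → eligible.
401(k) Company Match — service 1508 days ≥ 9 months (≈270 days) ✓; dept Research ✗ → not eligible.

Relocation Assistance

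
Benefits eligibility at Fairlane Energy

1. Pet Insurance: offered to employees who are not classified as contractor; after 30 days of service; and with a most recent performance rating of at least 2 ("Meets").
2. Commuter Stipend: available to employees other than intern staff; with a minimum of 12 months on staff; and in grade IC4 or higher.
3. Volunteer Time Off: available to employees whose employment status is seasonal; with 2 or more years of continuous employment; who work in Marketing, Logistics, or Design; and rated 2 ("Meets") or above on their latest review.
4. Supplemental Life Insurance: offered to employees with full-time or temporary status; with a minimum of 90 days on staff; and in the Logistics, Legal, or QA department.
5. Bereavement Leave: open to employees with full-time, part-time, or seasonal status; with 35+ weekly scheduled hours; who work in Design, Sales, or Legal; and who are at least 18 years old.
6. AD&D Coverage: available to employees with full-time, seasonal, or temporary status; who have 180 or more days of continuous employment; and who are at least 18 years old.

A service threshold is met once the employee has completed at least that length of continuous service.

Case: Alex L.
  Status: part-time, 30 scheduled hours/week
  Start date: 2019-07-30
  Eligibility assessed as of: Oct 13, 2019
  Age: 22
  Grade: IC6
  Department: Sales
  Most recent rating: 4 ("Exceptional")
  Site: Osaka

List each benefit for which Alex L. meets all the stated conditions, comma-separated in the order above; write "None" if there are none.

Service from 2019-07-30 to Oct 13, 2019: 75 days.
Pet Insurance — status part-time ✓ (not excluded); service 75 days ≥ 30 days ✓; rating 4 ≥ 2 ✓ → eligible.
Commuter Stipend — status part-time ✓ (not excluded); service 75 days < 12 months (≈360 days) ✗ → not eligible.
Volunteer Time Off — status part-time ✗ (requires seasonal) → not eligible.
Supplemental Life Insurance — status part-time ✗ (requires full-time or temporary) → not eligible.
Bereavement Leave — status part-time ✓; 30 hrs/wk < 35 ✗ → not eligible.
AD&D Coverage — status part-time ✗ (requires full-time, seasonal, or temporary) → not eligible.

Pet Insurance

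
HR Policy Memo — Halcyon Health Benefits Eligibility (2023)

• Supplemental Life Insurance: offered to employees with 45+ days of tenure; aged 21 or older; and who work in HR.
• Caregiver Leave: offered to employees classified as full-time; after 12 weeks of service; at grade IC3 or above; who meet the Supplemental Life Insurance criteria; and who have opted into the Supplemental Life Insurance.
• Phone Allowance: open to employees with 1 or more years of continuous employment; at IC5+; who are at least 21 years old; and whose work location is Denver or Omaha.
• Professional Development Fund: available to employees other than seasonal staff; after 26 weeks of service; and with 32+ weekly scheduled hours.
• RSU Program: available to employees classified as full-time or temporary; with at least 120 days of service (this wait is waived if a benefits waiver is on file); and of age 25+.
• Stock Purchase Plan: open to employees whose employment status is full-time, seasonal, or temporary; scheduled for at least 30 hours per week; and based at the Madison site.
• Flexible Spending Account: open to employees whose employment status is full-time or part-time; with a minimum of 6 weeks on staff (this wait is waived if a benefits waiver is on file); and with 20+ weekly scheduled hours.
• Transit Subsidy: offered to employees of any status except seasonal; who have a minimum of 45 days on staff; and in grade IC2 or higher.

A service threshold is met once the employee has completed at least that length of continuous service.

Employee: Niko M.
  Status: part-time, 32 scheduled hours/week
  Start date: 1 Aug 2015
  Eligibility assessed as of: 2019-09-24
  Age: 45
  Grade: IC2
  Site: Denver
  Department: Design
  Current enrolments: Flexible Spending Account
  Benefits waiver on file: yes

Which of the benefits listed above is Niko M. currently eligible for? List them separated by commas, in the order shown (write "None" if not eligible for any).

Service from 1 Aug 2015 to 2019-09-24: 1515 days.
Supplemental Life Insurance — service 1515 days ≥ 45 days ✓; age 45 ≥ 21 ✓; dept Design ✗ → not eligible.
Caregiver Leave — status part-time ✗ (requires full-time) → not eligible.
Phone Allowance — service 1515 days ≥ 1 year (≈365 days) ✓; grade IC2 < IC5 ✗ → not eligible.
Professional Development Fund — status part-time ✓ (not excluded); service 1515 days ≥ 26 weeks (≈182 days) ✓; 32 hrs/wk ≥ 32 ✓ → eligible.
RSU Program — status part-time ✗ (requires full-time or temporary) → not eligible.
Stock Purchase Plan — status part-time ✗ (requires full-time, seasonal, or temporary) → not eligible.
Flexible Spending Account — status part-time ✓; benefits waiver on file ✓; 32 hrs/wk ≥ 20 ✓ → eligible.
Transit Subsidy — status part-time ✓ (not excluded); service 1515 days ≥ 45 days ✓; grade IC2 ≥ IC2 ✓ → eligible.

Professional Development Fund, Flexible Spending Account, Transit Subsidy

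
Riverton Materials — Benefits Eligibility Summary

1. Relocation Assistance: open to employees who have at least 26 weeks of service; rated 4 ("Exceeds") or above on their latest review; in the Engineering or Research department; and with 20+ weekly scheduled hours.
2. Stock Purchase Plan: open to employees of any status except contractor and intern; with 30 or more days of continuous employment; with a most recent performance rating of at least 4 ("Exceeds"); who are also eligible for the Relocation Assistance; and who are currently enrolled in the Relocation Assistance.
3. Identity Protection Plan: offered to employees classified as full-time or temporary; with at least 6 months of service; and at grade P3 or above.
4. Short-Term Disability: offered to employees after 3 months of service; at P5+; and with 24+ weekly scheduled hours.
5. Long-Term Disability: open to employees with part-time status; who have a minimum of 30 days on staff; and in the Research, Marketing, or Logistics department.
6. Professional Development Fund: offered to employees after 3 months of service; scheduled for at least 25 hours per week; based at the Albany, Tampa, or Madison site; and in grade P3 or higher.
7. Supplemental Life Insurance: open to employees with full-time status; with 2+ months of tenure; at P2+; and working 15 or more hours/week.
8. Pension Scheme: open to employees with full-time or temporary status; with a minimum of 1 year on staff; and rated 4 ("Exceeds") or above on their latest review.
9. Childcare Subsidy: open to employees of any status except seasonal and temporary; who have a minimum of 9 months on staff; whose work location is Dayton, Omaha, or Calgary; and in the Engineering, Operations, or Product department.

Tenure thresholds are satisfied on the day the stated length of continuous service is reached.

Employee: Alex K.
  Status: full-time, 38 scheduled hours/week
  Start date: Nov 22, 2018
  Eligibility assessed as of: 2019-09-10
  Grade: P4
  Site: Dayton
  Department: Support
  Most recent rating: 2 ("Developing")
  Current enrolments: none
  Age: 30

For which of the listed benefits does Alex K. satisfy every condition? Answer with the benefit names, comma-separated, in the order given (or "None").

Identity Protection Plan, Supplemental Life Insurance

Service from Nov 22, 2018 to 2019-09-10: 292 days.
Relocation Assistance — service 292 days ≥ 26 weeks (≈182 days) ✓; rating 2 < 4 ✗ → not eligible.
Stock Purchase Plan — status full-time ✓ (not excluded); service 292 days ≥ 30 days ✓; rating 2 < 4 ✗ → not eligible.
Identity Protection Plan — status full-time ✓; service 292 days ≥ 6 months (≈180 days) ✓; grade P4 ≥ P3 ✓ → eligible.
Short-Term Disability — service 292 days ≥ 3 months (≈90 days) ✓; grade P4 < P5 ✗ → not eligible.
Long-Term Disability — status full-time ✗ (requires part-time) → not eligible.
Professional Development Fund — service 292 days ≥ 3 months (≈90 days) ✓; 38 hrs/wk ≥ 25 ✓; site Dayton ✗ (not Albany, Tampa, or Madison) → not eligible.
Supplemental Life Insurance — status full-time ✓; service 292 days ≥ 2 months (≈60 days) ✓; grade P4 ≥ P2 ✓; 38 hrs/wk ≥ 15 ✓ → eligible.
Pension Scheme — status full-time ✓; service 292 days < 1 year (≈365 days) ✗ → not eligible.
Childcare Subsidy — status full-time ✓ (not excluded); service 292 days ≥ 9 months (≈270 days) ✓; site Dayton ✓; dept Support ✗ → not eligible.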